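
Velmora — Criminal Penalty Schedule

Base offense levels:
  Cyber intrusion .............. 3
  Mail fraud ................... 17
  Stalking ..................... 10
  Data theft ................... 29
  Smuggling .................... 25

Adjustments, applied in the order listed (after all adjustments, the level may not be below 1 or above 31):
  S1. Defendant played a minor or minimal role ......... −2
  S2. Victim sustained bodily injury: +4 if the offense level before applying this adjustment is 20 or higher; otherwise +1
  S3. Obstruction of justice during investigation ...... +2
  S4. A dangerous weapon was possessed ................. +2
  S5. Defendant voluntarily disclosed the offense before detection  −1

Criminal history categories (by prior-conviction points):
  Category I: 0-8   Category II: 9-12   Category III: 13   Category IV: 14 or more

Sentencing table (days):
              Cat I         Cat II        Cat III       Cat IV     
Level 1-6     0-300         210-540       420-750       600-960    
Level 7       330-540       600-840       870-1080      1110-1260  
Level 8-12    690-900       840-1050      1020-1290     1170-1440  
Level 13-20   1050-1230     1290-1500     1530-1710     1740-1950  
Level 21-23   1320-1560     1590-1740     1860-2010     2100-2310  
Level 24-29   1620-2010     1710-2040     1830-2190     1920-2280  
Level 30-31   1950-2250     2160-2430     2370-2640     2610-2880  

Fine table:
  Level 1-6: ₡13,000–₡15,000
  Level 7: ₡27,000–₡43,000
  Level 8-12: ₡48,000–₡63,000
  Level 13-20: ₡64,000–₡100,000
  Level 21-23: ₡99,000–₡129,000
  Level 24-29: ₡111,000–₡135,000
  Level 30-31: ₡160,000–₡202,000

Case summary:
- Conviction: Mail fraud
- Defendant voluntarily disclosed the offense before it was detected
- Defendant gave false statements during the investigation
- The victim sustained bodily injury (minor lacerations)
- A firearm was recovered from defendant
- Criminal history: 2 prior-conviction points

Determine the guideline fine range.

Base offense level for mail fraud: 17.
S1 does not apply.
S2 applies (level before this adjustment is 17 < 20, so +1): 17 + 1 = 18.
S3 applies: 18 + 2 = 20.
S4 applies: 20 + 2 = 22.
S5 applies: 22 − 1 = 21.
Final offense level: 21.
Level 21 falls in the 21-23 band.
Fine table: Level 21-23 → ₡99,000–₡129,000.

₡99,000–₡129,000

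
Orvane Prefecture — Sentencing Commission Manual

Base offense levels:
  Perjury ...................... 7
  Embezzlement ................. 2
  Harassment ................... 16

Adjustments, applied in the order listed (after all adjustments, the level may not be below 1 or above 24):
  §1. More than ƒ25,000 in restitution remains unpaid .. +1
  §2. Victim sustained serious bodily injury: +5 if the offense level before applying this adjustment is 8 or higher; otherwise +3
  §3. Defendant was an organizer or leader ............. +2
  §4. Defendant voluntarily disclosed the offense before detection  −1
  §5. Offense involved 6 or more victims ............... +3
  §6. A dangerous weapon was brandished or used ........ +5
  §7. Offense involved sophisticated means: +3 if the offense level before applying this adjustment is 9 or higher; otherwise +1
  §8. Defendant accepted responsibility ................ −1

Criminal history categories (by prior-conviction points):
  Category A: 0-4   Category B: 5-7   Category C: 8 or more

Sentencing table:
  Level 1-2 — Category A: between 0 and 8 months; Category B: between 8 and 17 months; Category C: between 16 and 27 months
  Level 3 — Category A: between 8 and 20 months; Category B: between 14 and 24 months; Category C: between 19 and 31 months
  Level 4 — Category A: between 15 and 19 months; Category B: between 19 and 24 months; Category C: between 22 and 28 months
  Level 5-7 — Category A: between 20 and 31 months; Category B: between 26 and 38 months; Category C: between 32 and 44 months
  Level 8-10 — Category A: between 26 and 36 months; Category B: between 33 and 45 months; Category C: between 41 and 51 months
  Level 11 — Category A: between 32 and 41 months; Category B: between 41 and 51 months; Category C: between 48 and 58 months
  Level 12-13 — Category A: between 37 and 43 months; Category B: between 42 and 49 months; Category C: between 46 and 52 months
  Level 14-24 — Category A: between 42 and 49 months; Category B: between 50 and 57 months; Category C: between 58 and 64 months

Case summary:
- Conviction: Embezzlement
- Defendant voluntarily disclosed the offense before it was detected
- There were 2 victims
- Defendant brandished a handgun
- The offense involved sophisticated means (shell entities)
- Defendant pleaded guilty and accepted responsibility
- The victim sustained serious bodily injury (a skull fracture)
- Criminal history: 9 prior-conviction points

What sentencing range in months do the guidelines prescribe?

Base offense level for embezzlement: 2.
§2 applies (level before this adjustment is 2 < 8, so +3): 2 + 3 = 5.
§4 applies: 5 − 1 = 4.
§6 applies: 4 + 5 = 9.
§7 applies (level before this adjustment is 9 ≥ 9, so +3): 9 + 3 = 12.
§8 applies: 12 − 1 = 11.
Final offense level: 11.
Criminal history: 9 prior points → Category C (8+).
Level 11 falls in the 11 band.
Grid: Level 11 × Category C = 48-58 months.

48-58 months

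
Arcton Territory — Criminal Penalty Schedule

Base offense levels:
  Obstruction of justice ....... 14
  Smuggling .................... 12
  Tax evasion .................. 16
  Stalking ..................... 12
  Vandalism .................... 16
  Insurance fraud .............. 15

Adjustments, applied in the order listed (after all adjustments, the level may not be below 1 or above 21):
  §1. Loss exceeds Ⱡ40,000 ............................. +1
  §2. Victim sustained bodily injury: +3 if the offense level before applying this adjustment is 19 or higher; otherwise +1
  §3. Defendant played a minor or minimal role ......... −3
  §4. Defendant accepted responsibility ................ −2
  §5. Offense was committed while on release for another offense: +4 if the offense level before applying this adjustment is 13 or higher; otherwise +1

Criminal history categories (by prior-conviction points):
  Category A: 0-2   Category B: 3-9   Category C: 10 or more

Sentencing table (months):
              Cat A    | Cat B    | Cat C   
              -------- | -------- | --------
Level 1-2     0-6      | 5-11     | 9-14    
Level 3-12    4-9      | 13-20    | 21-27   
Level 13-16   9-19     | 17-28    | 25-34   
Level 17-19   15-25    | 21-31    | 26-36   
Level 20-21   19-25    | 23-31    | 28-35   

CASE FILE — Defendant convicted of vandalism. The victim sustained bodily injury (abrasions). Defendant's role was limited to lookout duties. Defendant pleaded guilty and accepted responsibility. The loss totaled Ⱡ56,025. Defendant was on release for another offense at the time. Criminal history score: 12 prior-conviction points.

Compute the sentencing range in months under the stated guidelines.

Base offense level for vandalism: 16.
§1 applies: 16 + 1 = 17.
§2 applies (level before this adjustment is 17 < 19, so +1): 17 + 1 = 18.
§3 applies: 18 − 3 = 15.
§4 applies: 15 − 2 = 13.
§5 applies (level before this adjustment is 13 ≥ 13, so +4): 13 + 4 = 17.
Final offense level: 17.
Criminal history: 12 prior points → Category C (10+).
Level 17 falls in the 17-19 band.
Grid: Level 17-19 × Category C = 26-36 months.

26-36 months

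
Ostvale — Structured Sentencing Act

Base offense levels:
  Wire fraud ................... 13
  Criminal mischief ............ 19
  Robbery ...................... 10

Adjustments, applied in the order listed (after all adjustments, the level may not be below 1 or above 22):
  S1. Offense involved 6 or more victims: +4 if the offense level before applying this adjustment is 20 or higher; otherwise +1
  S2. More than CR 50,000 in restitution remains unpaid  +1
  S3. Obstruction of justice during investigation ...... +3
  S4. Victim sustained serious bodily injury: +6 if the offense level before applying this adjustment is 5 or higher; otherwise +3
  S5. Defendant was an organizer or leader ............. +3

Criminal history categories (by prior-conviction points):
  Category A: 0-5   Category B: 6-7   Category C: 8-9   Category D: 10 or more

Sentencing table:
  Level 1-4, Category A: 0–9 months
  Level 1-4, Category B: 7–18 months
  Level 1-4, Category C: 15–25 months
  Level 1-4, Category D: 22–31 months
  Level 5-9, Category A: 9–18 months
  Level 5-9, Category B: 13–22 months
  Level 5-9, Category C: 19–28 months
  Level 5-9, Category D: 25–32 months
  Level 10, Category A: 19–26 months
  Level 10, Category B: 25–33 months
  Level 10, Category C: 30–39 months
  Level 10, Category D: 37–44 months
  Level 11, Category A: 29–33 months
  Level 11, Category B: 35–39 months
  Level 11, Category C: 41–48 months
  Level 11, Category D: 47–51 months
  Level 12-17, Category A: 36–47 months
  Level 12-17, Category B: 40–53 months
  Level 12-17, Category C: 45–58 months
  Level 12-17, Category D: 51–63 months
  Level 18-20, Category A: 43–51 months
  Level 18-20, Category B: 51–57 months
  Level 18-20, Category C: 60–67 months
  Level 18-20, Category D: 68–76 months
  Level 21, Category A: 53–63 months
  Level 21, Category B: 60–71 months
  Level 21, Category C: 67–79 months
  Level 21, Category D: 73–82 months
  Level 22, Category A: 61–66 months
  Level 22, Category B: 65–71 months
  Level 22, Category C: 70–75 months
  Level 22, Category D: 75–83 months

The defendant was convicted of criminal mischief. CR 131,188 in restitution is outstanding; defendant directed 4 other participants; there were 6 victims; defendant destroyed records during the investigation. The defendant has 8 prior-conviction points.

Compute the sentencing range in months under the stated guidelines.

Base offense level for criminal mischief: 19.
S1 applies (level before this adjustment is 19 < 20, so +1): 19 + 1 = 20.
S2 applies: 20 + 1 = 21.
S3 applies: 21 + 3 = 24.
S4 does not apply.
S5 applies: 24 + 3 = 27.
Level 27 exceeds the maximum of 22; capped at 22.
Final offense level: 22.
Criminal history: 8 prior points → Category C (8-9).
Level 22 falls in the 22 band.
Grid: Level 22 × Category C = 70-75 months.

70-75 months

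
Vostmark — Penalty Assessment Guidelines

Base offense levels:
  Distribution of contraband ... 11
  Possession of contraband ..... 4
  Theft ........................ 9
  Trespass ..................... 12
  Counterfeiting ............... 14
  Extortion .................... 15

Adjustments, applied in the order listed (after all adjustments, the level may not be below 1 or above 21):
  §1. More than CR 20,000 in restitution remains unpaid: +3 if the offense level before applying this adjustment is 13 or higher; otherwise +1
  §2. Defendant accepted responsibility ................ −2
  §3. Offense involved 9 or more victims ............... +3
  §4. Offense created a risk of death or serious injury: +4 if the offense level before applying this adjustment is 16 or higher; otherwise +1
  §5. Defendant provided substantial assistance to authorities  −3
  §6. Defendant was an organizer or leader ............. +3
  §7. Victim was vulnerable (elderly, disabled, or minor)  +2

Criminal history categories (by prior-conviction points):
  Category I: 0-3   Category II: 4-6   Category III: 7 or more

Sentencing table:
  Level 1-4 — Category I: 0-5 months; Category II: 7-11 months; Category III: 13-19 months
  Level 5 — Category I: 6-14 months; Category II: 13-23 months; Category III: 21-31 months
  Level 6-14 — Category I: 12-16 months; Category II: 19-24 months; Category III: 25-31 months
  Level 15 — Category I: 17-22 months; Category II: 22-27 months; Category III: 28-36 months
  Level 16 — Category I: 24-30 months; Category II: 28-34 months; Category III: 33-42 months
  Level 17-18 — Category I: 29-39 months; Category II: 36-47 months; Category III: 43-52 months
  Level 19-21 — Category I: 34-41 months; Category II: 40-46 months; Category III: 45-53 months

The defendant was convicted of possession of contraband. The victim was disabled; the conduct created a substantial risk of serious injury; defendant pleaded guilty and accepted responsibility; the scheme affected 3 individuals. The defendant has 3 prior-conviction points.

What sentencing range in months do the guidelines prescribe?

Base offense level for possession of contraband: 4.
§1 does not apply.
§2 applies: 4 − 2 = 2.
§3 does not apply.
§4 applies (level before this adjustment is 2 < 16, so +1): 2 + 1 = 3.
§5 does not apply.
§6 does not apply.
§7 applies: 3 + 2 = 5.
Final offense level: 5.
Criminal history: 3 prior points → Category I (0-3).
Level 5 falls in the 5 band.
Grid: Level 5 × Category I = 6-14 months.

6-14 months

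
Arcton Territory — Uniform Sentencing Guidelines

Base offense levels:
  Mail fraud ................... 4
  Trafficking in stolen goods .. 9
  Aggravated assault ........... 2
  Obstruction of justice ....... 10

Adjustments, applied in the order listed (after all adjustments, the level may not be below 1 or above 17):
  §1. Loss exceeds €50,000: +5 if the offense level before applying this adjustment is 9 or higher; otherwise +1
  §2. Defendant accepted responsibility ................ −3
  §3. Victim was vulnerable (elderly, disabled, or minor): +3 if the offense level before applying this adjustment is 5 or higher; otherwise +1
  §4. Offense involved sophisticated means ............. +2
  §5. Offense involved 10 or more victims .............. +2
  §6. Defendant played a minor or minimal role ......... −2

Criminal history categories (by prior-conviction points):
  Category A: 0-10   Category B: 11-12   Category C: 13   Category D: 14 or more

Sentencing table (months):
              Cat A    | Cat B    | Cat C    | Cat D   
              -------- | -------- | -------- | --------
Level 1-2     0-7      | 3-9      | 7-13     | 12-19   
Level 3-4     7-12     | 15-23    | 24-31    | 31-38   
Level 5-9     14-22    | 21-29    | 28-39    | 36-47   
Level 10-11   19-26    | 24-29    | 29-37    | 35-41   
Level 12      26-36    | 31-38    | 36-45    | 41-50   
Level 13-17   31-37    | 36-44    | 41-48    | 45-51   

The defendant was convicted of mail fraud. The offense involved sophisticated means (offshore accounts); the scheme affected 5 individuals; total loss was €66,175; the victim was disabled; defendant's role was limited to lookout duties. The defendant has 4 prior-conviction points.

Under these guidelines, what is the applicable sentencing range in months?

Base offense level for mail fraud: 4.
§1 applies (level before this adjustment is 4 < 9, so +1): 4 + 1 = 5.
§3 applies (level before this adjustment is 5 ≥ 5, so +3): 5 + 3 = 8.
§4 applies: 8 + 2 = 10.
§5 does not apply.
§6 applies: 10 − 2 = 8.
Final offense level: 8.
Criminal history: 4 prior points → Category A (0-10).
Level 8 falls in the 5-9 band.
Grid: Level 5-9 × Category A = 14-22 months.

14-22 months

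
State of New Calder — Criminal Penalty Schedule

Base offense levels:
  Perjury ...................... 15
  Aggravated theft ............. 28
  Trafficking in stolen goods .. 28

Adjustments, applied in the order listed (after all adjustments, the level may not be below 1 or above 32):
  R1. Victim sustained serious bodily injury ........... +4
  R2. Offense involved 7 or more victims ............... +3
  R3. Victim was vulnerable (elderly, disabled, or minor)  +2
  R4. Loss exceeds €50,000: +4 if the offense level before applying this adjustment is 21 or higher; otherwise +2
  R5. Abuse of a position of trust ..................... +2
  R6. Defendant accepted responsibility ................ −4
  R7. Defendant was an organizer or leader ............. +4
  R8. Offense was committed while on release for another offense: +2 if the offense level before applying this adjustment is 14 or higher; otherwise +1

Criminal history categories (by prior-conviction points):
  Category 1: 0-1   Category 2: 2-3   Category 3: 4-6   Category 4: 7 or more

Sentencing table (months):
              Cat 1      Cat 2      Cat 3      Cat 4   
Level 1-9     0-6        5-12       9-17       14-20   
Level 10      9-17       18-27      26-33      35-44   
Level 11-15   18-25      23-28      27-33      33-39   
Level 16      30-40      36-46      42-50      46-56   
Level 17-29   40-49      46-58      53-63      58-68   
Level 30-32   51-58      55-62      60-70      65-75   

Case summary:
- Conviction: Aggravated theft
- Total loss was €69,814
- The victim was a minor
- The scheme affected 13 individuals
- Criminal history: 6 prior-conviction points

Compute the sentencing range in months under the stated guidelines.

Base offense level for aggravated theft: 28.
R1 does not apply.
R2 applies: 28 + 3 = 31.
R3 applies: 31 + 2 = 33.
R4 applies (level before this adjustment is 33 ≥ 21, so +4): 33 + 4 = 37.
R6 does not apply.
R8 does not apply.
Level 37 exceeds the maximum of 32; capped at 32.
Final offense level: 32.
Criminal history: 6 prior points → Category 3 (4-6).
Level 32 falls in the 30-32 band.
Grid: Level 30-32 × Category 3 = 60-70 months.

60-70 months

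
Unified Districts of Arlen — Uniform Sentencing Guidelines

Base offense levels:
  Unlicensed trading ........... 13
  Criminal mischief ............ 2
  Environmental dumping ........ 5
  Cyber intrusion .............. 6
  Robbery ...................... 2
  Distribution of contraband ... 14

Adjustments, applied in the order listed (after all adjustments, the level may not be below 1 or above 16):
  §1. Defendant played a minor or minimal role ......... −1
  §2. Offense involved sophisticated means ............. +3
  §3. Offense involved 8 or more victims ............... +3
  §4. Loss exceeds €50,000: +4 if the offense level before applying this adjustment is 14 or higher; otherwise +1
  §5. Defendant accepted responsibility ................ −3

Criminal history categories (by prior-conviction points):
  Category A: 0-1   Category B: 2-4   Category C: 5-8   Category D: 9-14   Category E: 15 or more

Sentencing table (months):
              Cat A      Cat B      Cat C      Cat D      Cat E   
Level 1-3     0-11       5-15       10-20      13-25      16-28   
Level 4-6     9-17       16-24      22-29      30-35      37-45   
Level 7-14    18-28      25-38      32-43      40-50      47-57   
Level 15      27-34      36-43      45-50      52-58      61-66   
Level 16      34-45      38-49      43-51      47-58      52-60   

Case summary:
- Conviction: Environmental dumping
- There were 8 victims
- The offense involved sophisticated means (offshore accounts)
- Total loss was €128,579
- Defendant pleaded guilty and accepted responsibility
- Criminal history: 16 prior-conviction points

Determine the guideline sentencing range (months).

47-57 months

Base offense level for environmental dumping: 5.
§2 applies: 5 + 3 = 8.
§3 applies: 8 + 3 = 11.
§4 applies (level before this adjustment is 11 < 14, so +1): 11 + 1 = 12.
§5 applies: 12 − 3 = 9.
Final offense level: 9.
Criminal history: 16 prior points → Category E (15+).
Level 9 falls in the 7-14 band.
Grid: Level 7-14 × Category E = 47-57 months.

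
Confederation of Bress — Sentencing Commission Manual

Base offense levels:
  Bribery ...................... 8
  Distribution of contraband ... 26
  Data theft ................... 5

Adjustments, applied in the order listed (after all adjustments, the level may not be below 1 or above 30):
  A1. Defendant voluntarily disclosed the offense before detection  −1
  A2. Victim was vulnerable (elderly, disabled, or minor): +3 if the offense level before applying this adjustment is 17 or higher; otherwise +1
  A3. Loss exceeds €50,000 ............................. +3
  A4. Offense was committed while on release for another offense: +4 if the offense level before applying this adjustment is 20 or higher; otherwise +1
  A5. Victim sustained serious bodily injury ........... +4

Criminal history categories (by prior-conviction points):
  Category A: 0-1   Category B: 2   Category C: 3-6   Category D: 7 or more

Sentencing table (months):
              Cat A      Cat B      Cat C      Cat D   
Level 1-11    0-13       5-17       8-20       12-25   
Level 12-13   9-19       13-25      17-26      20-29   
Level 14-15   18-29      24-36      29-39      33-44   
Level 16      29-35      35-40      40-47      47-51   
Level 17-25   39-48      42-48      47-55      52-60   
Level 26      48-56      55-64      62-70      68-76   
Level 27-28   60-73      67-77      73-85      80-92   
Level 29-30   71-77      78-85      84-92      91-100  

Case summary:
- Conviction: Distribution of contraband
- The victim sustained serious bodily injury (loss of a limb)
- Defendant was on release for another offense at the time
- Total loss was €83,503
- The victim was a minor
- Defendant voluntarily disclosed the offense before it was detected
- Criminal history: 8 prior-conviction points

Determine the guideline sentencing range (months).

91-100 months

Base offense level for distribution of contraband: 26.
A1 applies: 26 − 1 = 25.
A2 applies (level before this adjustment is 25 ≥ 17, so +3): 25 + 3 = 28.
A3 applies: 28 + 3 = 31.
A4 applies (level before this adjustment is 31 ≥ 20, so +4): 31 + 4 = 35.
A5 applies: 35 + 4 = 39.
Level 39 exceeds the maximum of 30; capped at 30.
Final offense level: 30.
Criminal history: 8 prior points → Category D (7+).
Level 30 falls in the 29-30 band.
Grid: Level 29-30 × Category D = 91-100 months.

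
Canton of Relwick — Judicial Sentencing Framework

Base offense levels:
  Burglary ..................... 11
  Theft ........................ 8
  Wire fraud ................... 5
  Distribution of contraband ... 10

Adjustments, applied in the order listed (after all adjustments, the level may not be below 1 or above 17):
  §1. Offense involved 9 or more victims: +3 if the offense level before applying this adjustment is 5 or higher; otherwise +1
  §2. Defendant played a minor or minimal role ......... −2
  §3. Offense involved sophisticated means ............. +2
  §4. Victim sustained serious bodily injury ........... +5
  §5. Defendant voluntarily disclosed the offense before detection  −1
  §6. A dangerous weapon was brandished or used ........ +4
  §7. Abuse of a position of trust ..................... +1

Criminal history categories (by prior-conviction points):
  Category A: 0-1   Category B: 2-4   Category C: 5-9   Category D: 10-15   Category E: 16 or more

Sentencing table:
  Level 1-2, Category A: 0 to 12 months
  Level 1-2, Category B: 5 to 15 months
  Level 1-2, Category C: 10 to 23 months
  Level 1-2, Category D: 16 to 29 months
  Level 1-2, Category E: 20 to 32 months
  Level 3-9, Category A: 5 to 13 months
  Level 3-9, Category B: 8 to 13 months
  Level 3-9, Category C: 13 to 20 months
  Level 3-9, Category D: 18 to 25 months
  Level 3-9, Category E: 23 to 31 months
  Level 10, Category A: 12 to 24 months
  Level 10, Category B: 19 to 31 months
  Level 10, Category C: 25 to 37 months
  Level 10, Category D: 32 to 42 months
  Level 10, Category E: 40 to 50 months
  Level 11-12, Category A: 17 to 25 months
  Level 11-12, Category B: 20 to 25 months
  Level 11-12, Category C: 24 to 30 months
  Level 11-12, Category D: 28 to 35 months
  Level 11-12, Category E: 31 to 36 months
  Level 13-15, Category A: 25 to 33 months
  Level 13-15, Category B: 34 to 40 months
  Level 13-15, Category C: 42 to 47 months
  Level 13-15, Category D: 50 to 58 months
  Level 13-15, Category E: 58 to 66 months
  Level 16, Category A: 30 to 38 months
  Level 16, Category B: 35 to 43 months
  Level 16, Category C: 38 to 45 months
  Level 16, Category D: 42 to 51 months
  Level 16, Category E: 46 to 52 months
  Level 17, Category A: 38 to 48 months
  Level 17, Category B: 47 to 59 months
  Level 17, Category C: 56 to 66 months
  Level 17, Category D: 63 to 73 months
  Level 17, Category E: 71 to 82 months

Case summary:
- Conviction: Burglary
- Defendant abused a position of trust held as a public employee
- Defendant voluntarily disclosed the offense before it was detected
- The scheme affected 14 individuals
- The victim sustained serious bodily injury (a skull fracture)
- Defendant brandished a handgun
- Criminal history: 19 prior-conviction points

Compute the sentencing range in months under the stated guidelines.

Base offense level for burglary: 11.
§1 applies (level before this adjustment is 11 ≥ 5, so +3): 11 + 3 = 14.
§2 does not apply.
§3 does not apply.
§4 applies: 14 + 5 = 19.
§5 applies: 19 − 1 = 18.
§6 applies: 18 + 4 = 22.
§7 applies: 22 + 1 = 23.
Level 23 exceeds the maximum of 17; capped at 17.
Final offense level: 17.
Criminal history: 19 prior points → Category E (16+).
Level 17 falls in the 17 band.
Grid: Level 17 × Category E = 71-82 months.

71-82 months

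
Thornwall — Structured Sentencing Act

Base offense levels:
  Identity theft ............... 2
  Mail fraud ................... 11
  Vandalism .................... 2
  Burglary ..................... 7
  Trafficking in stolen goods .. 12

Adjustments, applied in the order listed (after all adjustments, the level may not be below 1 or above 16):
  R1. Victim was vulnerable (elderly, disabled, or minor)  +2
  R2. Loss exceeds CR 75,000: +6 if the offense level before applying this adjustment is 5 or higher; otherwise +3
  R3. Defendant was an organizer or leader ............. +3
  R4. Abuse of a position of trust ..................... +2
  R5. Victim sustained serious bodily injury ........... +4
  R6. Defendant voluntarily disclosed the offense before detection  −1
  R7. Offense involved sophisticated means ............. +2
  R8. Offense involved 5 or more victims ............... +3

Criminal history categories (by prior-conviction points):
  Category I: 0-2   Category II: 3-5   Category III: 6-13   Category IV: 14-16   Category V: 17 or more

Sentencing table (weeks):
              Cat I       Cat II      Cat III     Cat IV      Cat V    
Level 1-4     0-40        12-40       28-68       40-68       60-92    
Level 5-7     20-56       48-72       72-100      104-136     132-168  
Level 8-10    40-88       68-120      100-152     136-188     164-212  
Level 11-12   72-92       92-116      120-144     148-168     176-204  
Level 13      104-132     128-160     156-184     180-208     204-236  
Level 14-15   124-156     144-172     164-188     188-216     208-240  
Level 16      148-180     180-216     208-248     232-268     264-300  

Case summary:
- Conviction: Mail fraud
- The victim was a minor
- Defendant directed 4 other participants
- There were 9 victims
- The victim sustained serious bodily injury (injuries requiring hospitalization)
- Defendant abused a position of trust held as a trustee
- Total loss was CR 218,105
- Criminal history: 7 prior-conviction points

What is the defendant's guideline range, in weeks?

Base offense level for mail fraud: 11.
R1 applies: 11 + 2 = 13.
R2 applies (level before this adjustment is 13 ≥ 5, so +6): 13 + 6 = 19.
R3 applies: 19 + 3 = 22.
R4 applies: 22 + 2 = 24.
R5 applies: 24 + 4 = 28.
R6 does not apply.
R8 applies: 28 + 3 = 31.
Level 31 exceeds the maximum of 16; capped at 16.
Final offense level: 16.
Criminal history: 7 prior points → Category III (6-13).
Level 16 falls in the 16 band.
Grid: Level 16 × Category III = 208-248 weeks.

208-248 weeks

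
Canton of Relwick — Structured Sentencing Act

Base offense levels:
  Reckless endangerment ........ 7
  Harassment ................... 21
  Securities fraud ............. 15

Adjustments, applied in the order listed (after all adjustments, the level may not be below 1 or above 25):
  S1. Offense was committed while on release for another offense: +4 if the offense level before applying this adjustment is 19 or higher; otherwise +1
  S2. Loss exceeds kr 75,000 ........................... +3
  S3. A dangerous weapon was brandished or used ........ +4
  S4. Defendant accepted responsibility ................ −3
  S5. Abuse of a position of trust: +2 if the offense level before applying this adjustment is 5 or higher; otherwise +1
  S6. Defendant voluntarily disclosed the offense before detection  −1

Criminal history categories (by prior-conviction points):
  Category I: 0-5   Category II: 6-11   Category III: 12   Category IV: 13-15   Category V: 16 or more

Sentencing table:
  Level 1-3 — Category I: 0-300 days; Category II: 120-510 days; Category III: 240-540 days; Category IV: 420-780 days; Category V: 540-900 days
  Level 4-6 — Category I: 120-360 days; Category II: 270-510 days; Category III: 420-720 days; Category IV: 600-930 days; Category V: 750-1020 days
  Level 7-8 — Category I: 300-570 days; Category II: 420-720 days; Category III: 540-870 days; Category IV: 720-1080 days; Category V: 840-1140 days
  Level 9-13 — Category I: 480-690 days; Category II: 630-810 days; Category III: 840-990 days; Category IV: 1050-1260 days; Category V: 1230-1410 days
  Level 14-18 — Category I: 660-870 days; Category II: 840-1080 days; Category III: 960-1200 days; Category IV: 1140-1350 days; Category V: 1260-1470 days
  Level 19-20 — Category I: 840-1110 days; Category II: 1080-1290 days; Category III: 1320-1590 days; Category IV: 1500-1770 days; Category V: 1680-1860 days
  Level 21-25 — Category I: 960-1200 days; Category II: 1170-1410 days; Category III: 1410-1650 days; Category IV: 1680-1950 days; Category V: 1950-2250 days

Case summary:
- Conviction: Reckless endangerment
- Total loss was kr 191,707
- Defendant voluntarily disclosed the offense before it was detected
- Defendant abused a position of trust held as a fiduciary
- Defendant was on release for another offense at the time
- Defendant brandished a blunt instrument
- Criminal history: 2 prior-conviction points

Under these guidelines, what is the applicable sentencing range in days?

660-870 days

Base offense level for reckless endangerment: 7.
S1 applies (level before this adjustment is 7 < 19, so +1): 7 + 1 = 8.
S2 applies: 8 + 3 = 11.
S3 applies: 11 + 4 = 15.
S4 does not apply.
S5 applies (level before this adjustment is 15 ≥ 5, so +2): 15 + 2 = 17.
S6 applies: 17 − 1 = 16.
Final offense level: 16.
Criminal history: 2 prior points → Category I (0-5).
Level 16 falls in the 14-18 band.
Grid: Level 14-18 × Category I = 660-870 days.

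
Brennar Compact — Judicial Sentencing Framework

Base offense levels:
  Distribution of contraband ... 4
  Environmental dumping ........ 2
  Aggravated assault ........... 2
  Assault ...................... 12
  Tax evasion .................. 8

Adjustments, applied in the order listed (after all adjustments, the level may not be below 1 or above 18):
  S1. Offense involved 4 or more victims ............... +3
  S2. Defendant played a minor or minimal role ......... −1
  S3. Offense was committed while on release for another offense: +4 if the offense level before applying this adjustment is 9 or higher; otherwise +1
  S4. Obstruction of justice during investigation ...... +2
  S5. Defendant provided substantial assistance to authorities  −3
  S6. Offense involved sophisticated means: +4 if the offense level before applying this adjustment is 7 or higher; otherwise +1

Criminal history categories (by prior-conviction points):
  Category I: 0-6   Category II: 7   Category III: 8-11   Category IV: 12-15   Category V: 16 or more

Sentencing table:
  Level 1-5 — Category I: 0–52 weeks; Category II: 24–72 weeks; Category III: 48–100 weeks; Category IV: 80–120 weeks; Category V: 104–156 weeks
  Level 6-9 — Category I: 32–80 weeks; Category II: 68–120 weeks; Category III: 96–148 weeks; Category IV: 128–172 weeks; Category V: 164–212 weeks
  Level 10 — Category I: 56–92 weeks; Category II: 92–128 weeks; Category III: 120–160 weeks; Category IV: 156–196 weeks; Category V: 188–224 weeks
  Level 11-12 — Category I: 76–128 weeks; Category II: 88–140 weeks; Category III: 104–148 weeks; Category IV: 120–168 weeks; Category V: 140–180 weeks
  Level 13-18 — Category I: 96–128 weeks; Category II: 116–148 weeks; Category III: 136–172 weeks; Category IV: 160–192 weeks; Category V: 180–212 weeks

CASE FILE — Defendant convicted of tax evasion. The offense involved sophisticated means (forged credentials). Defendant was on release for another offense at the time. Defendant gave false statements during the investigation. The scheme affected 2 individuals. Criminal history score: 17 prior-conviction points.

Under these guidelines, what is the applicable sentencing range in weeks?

180-212 weeks

Base offense level for tax evasion: 8.
S1 does not apply.
S2 does not apply.
S3 applies (level before this adjustment is 8 < 9, so +1): 8 + 1 = 9.
S4 applies: 9 + 2 = 11.
S6 applies (level before this adjustment is 11 ≥ 7, so +4): 11 + 4 = 15.
Final offense level: 15.
Criminal history: 17 prior points → Category V (16+).
Level 15 falls in the 13-18 band.
Grid: Level 13-18 × Category V = 180-212 weeks.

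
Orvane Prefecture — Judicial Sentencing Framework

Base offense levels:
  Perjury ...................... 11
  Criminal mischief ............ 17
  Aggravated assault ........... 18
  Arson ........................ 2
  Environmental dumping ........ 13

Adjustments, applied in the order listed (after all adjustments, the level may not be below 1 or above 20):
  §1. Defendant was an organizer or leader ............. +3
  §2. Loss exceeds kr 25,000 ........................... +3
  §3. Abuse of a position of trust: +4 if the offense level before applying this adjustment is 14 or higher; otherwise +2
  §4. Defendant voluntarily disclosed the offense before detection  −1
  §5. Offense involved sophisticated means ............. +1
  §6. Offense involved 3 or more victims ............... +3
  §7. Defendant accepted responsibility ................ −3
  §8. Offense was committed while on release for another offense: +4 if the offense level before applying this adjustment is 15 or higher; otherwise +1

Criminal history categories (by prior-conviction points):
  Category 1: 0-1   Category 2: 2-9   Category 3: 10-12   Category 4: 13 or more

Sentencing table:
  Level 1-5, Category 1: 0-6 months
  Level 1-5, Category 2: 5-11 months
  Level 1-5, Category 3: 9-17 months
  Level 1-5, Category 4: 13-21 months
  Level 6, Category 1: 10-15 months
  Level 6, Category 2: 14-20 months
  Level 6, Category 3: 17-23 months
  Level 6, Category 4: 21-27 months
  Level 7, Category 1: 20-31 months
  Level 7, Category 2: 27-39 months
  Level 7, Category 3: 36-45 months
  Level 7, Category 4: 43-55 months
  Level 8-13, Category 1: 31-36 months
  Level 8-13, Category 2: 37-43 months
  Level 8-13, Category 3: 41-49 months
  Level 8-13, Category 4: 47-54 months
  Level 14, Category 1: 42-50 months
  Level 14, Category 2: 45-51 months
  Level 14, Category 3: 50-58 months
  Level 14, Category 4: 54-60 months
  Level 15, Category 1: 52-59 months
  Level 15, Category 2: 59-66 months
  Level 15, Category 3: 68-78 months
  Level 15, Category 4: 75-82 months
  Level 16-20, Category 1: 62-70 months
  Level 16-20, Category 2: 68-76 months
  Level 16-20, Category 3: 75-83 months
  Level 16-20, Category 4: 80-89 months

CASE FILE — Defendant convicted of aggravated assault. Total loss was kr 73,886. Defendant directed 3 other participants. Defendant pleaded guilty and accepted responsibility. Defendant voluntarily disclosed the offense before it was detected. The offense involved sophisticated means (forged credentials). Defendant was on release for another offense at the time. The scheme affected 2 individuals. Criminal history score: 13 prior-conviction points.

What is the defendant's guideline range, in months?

80-89 months

Base offense level for aggravated assault: 18.
§1 applies: 18 + 3 = 21.
§2 applies: 21 + 3 = 24.
§4 applies: 24 − 1 = 23.
§5 applies: 23 + 1 = 24.
§6 does not apply.
§7 applies: 24 − 3 = 21.
§8 applies (level before this adjustment is 21 ≥ 15, so +4): 21 + 4 = 25.
Level 25 exceeds the maximum of 20; capped at 20.
Final offense level: 20.
Criminal history: 13 prior points → Category 4 (13+).
Level 20 falls in the 16-20 band.
Grid: Level 16-20 × Category 4 = 80-89 months.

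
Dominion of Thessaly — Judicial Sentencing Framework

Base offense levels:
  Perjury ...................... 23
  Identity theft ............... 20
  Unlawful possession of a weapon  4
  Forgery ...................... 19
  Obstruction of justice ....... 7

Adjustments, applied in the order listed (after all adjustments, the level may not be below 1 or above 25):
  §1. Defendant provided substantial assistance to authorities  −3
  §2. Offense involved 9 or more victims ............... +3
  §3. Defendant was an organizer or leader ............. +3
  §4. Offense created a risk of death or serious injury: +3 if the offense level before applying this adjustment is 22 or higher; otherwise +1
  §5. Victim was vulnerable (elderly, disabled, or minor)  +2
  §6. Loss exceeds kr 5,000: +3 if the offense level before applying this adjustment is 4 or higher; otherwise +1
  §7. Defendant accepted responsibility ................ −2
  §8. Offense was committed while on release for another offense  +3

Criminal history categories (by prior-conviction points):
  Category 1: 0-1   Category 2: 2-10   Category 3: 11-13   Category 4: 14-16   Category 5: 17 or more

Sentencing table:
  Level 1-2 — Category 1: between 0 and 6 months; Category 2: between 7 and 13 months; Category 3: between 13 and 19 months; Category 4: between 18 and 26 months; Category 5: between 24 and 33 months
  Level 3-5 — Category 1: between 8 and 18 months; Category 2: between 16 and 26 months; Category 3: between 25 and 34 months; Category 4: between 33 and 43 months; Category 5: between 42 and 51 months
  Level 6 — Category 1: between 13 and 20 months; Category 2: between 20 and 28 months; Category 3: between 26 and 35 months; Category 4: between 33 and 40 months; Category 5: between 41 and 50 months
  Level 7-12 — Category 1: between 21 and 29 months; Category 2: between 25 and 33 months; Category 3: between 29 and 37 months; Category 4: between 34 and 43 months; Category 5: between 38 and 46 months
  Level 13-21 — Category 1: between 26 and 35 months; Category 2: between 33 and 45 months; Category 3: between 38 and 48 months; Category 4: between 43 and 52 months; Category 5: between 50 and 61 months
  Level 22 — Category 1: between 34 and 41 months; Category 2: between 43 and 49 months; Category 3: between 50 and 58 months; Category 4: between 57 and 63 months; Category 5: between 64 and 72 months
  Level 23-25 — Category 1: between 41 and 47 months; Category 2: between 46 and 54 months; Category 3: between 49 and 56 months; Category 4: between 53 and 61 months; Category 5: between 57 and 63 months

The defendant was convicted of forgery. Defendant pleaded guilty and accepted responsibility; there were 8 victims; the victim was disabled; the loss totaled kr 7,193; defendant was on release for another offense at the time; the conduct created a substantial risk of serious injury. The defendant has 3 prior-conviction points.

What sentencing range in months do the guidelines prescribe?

Base offense level for forgery: 19.
§1 does not apply.
§2 does not apply.
§3 does not apply.
§4 applies (level before this adjustment is 19 < 22, so +1): 19 + 1 = 20.
§5 applies: 20 + 2 = 22.
§6 applies (level before this adjustment is 22 ≥ 4, so +3): 22 + 3 = 25.
§7 applies: 25 − 2 = 23.
§8 applies: 23 + 3 = 26.
Level 26 exceeds the maximum of 25; capped at 25.
Final offense level: 25.
Criminal history: 3 prior points → Category 2 (2-10).
Level 25 falls in the 23-25 band.
Grid: Level 23-25 × Category 2 = 46-54 months.

46-54 months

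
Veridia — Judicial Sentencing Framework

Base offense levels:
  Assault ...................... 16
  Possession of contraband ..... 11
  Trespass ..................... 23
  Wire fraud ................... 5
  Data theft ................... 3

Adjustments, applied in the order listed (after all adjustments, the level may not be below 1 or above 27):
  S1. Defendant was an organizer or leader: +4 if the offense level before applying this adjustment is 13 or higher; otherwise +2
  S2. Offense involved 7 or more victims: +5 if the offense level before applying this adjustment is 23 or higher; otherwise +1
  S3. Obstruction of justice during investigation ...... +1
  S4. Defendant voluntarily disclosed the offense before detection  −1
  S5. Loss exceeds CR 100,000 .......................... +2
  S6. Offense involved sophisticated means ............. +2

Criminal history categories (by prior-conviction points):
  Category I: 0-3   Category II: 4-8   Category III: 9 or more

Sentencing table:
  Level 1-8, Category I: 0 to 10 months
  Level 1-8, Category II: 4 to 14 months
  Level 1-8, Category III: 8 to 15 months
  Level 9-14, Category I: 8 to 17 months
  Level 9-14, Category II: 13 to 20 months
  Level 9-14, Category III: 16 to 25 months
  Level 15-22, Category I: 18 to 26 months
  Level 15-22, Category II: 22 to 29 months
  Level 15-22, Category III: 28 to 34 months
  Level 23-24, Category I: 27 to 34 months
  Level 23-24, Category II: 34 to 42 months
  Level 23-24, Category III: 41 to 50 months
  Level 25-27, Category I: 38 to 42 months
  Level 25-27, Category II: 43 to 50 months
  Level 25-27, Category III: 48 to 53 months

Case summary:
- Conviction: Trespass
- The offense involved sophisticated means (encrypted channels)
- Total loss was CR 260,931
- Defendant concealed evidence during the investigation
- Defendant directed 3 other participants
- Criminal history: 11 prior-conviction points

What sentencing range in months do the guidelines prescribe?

48-53 months

Base offense level for trespass: 23.
S1 applies (level before this adjustment is 23 ≥ 13, so +4): 23 + 4 = 27.
S3 applies: 27 + 1 = 28.
S4 does not apply.
S5 applies: 28 + 2 = 30.
S6 applies: 30 + 2 = 32.
Level 32 exceeds the maximum of 27; capped at 27.
Final offense level: 27.
Criminal history: 11 prior points → Category III (9+).
Level 27 falls in the 25-27 band.
Grid: Level 25-27 × Category III = 48-53 months.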